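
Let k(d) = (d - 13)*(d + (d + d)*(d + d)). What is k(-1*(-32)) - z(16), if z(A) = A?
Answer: 78416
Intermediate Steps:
k(d) = (-13 + d)*(d + 4*d**2) (k(d) = (-13 + d)*(d + (2*d)*(2*d)) = (-13 + d)*(d + 4*d**2))
k(-1*(-32)) - z(16) = (-1*(-32))*(-13 - (-51)*(-32) + 4*(-1*(-32))**2) - 1*16 = 32*(-13 - 51*32 + 4*32**2) - 16 = 32*(-13 - 1632 + 4*1024) - 16 = 32*(-13 - 1632 + 4096) - 16 = 32*2451 - 16 = 78432 - 16 = 78416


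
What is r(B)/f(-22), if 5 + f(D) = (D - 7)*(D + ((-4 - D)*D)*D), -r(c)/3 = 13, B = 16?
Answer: 13/84005 ≈ 0.00015475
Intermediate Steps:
r(c) = -39 (r(c) = -3*13 = -39)
f(D) = -5 + (-7 + D)*(D + D²*(-4 - D)) (f(D) = -5 + (D - 7)*(D + ((-4 - D)*D)*D) = -5 + (-7 + D)*(D + (D*(-4 - D))*D) = -5 + (-7 + D)*(D + D²*(-4 - D)))
r(B)/f(-22) = -39/(-5 - 1*(-22)⁴ - 7*(-22) + 3*(-22)³ + 29*(-22)²) = -39/(-5 - 1*234256 + 154 + 3*(-10648) + 29*484) = -39/(-5 - 234256 + 154 - 31944 + 14036) = -39/(-252015) = -39*(-1/252015) = 13/84005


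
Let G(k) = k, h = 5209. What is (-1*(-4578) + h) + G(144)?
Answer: 9931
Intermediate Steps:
(-1*(-4578) + h) + G(144) = (-1*(-4578) + 5209) + 144 = (4578 + 5209) + 144 = 9787 + 144 = 9931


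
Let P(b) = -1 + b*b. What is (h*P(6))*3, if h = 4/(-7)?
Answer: -60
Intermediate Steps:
h = -4/7 (h = 4*(-1/7) = -4/7 ≈ -0.57143)
P(b) = -1 + b**2
(h*P(6))*3 = -4*(-1 + 6**2)/7*3 = -4*(-1 + 36)/7*3 = -4/7*35*3 = -20*3 = -60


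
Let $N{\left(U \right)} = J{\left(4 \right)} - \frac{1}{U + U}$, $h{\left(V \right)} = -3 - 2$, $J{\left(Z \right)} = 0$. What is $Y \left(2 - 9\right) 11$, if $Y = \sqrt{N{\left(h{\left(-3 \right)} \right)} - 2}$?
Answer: $- \frac{77 i \sqrt{190}}{10} \approx - 106.14 i$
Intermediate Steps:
$h{\left(V \right)} = -5$
$N{\left(U \right)} = - \frac{1}{2 U}$ ($N{\left(U \right)} = 0 - \frac{1}{U + U} = 0 - \frac{1}{2 U} = - \frac{1}{2 U}$)
$Y = \frac{i \sqrt{190}}{10}$ ($Y = \sqrt{- \frac{1}{2 \left(-5\right)} - 2} = \sqrt{\left(- \frac{1}{2}\right) \left(- \frac{1}{5}\right) - 2} = \sqrt{\frac{1}{10} - 2} = \sqrt{- \frac{19}{10}} = \frac{i \sqrt{190}}{10} \approx 1.3784 i$)
$Y \left(2 - 9\right) 11 = \frac{i \sqrt{190}}{10} \left(2 - 9\right) 11 = \frac{i \sqrt{190}}{10} \left(-7\right) 11 = - \frac{7 i \sqrt{190}}{10} \cdot 11 = - \frac{77 i \sqrt{190}}{10}$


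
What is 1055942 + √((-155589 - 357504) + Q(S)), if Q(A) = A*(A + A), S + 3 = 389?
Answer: 1055942 + I*√215101 ≈ 1.0559e+6 + 463.79*I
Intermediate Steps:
S = 386 (S = -3 + 389 = 386)
Q(A) = 2*A² (Q(A) = A*(2*A) = 2*A²)
1055942 + √((-155589 - 357504) + Q(S)) = 1055942 + √((-155589 - 357504) + 2*386²) = 1055942 + √(-513093 + 2*148996) = 1055942 + √(-513093 + 297992) = 1055942 + √(-215101) = 1055942 + I*√215101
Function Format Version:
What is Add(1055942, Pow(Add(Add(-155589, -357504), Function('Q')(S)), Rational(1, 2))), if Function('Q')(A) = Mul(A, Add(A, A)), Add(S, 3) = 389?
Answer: Add(1055942, Mul(I, Pow(215101, Rational(1, 2)))) ≈ Add(1.0559e+6, Mul(463.79, I))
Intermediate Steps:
S = 386 (S = Add(-3, 389) = 386)
Function('Q')(A) = Mul(2, Pow(A, 2)) (Function('Q')(A) = Mul(A, Mul(2, A)) = Mul(2, Pow(A, 2)))
Add(1055942, Pow(Add(Add(-155589, -357504), Function('Q')(S)), Rational(1, 2))) = Add(1055942, Pow(Add(Add(-155589, -357504), Mul(2, Pow(386, 2))), Rational(1, 2))) = Add(1055942, Pow(Add(-513093, Mul(2, 148996)), Rational(1, 2))) = Add(1055942, Pow(Add(-513093, 297992), Rational(1, 2))) = Add(1055942, Pow(-215101, Rational(1, 2))) = Add(1055942, Mul(I, Pow(215101, Rational(1, 2))))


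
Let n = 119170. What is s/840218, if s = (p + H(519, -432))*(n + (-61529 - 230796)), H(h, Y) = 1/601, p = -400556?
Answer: 41684322609025/504971018 ≈ 82548.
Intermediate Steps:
H(h, Y) = 1/601
s = 41684322609025/601 (s = (-400556 + 1/601)*(119170 + (-61529 - 230796)) = -240734155*(119170 - 292325)/601 = -240734155/601*(-173155) = 41684322609025/601 ≈ 6.9358e+10)
s/840218 = (41684322609025/601)/840218 = (41684322609025/601)*(1/840218) = 41684322609025/504971018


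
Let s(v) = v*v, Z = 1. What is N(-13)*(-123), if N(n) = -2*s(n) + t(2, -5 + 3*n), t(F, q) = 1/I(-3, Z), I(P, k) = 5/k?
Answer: 207747/5 ≈ 41549.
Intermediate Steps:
s(v) = v²
t(F, q) = ⅕ (t(F, q) = 1/(5/1) = 1/(5*1) = 1/5 = ⅕)
N(n) = ⅕ - 2*n² (N(n) = -2*n² + ⅕ = ⅕ - 2*n²)
N(-13)*(-123) = (⅕ - 2*(-13)²)*(-123) = (⅕ - 2*169)*(-123) = (⅕ - 338)*(-123) = -1689/5*(-123) = 207747/5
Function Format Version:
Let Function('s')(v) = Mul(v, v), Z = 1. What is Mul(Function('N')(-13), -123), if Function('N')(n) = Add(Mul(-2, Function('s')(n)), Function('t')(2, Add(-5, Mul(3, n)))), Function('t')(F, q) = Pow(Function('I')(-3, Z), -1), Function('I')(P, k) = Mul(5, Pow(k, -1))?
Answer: Rational(207747, 5) ≈ 41549.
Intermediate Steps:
Function('s')(v) = Pow(v, 2)
Function('t')(F, q) = Rational(1, 5) (Function('t')(F, q) = Pow(Mul(5, Pow(1, -1)), -1) = Pow(Mul(5, 1), -1) = Pow(5, -1) = Rational(1, 5))
Function('N')(n) = Add(Rational(1, 5), Mul(-2, Pow(n, 2))) (Function('N')(n) = Add(Mul(-2, Pow(n, 2)), Rational(1, 5)) = Add(Rational(1, 5), Mul(-2, Pow(n, 2))))
Mul(Function('N')(-13), -123) = Mul(Add(Rational(1, 5), Mul(-2, Pow(-13, 2))), -123) = Mul(Add(Rational(1, 5), Mul(-2, 169)), -123) = Mul(Add(Rational(1, 5), -338), -123) = Mul(Rational(-1689, 5), -123) = Rational(207747, 5)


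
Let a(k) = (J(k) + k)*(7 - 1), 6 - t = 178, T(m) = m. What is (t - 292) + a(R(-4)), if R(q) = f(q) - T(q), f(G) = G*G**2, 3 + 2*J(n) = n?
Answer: -1013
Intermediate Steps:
J(n) = -3/2 + n/2
f(G) = G**3
R(q) = q**3 - q
t = -172 (t = 6 - 1*178 = 6 - 178 = -172)
a(k) = -9 + 9*k (a(k) = ((-3/2 + k/2) + k)*(7 - 1) = (-3/2 + 3*k/2)*6 = -9 + 9*k)
(t - 292) + a(R(-4)) = (-172 - 292) + (-9 + 9*((-4)**3 - 1*(-4))) = -464 + (-9 + 9*(-64 + 4)) = -464 + (-9 + 9*(-60)) = -464 + (-9 - 540) = -464 - 549 = -1013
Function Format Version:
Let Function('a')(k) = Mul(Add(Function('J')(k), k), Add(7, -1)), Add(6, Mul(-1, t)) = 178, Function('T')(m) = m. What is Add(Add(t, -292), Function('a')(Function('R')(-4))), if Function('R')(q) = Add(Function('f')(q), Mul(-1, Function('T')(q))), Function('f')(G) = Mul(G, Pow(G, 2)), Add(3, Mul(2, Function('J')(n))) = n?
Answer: -1013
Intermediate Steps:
Function('J')(n) = Add(Rational(-3, 2), Mul(Rational(1, 2), n))
Function('f')(G) = Pow(G, 3)
Function('R')(q) = Add(Pow(q, 3), Mul(-1, q))
t = -172 (t = Add(6, Mul(-1, 178)) = Add(6, -178) = -172)
Function('a')(k) = Add(-9, Mul(9, k)) (Function('a')(k) = Mul(Add(Add(Rational(-3, 2), Mul(Rational(1, 2), k)), k), Add(7, -1)) = Mul(Add(Rational(-3, 2), Mul(Rational(3, 2), k)), 6) = Add(-9, Mul(9, k)))
Add(Add(t, -292), Function('a')(Function('R')(-4))) = Add(Add(-172, -292), Add(-9, Mul(9, Add(Pow(-4, 3), Mul(-1, -4))))) = Add(-464, Add(-9, Mul(9, Add(-64, 4)))) = Add(-464, Add(-9, Mul(9, -60))) = Add(-464, Add(-9, -540)) = Add(-464, -549) = -1013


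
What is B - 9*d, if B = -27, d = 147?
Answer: -1350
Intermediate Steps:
B - 9*d = -27 - 9*147 = -27 - 1323 = -1350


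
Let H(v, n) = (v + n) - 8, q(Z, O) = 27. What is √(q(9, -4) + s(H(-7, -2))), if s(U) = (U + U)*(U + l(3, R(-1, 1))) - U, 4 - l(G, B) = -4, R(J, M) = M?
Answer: 5*√14 ≈ 18.708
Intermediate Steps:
H(v, n) = -8 + n + v (H(v, n) = (n + v) - 8 = -8 + n + v)
l(G, B) = 8 (l(G, B) = 4 - 1*(-4) = 4 + 4 = 8)
s(U) = -U + 2*U*(8 + U) (s(U) = (U + U)*(U + 8) - U = (2*U)*(8 + U) - U = 2*U*(8 + U) - U = -U + 2*U*(8 + U))
√(q(9, -4) + s(H(-7, -2))) = √(27 + (-8 - 2 - 7)*(15 + 2*(-8 - 2 - 7))) = √(27 - 17*(15 + 2*(-17))) = √(27 - 17*(15 - 34)) = √(27 - 17*(-19)) = √(27 + 323) = √350 = 5*√14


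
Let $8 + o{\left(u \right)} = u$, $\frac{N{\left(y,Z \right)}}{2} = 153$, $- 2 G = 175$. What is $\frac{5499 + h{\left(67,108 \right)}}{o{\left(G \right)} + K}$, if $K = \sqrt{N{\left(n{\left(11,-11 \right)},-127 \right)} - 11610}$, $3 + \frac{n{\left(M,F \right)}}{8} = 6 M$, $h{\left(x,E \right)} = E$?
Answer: $- \frac{305982}{11671} - \frac{19224 i \sqrt{314}}{11671} \approx -26.217 - 29.188 i$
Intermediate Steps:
$G = - \frac{175}{2}$ ($G = \left(- \frac{1}{2}\right) 175 = - \frac{175}{2} \approx -87.5$)
$n{\left(M,F \right)} = -24 + 48 M$ ($n{\left(M,F \right)} = -24 + 8 \cdot 6 M = -24 + 48 M$)
$N{\left(y,Z \right)} = 306$ ($N{\left(y,Z \right)} = 2 \cdot 153 = 306$)
$o{\left(u \right)} = -8 + u$
$K = 6 i \sqrt{314}$ ($K = \sqrt{306 - 11610} = \sqrt{-11304} = 6 i \sqrt{314} \approx 106.32 i$)
$\frac{5499 + h{\left(67,108 \right)}}{o{\left(G \right)} + K} = \frac{5499 + 108}{\left(-8 - \frac{175}{2}\right) + 6 i \sqrt{314}} = \frac{5607}{- \frac{191}{2} + 6 i \sqrt{314}}$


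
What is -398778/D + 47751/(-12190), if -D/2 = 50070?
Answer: 660989/10172555 ≈ 0.064978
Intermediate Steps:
D = -100140 (D = -2*50070 = -100140)
-398778/D + 47751/(-12190) = -398778/(-100140) + 47751/(-12190) = -398778*(-1/100140) + 47751*(-1/12190) = 66463/16690 - 47751/12190 = 660989/10172555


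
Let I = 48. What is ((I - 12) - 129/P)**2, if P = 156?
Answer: 3345241/2704 ≈ 1237.1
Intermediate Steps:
((I - 12) - 129/P)**2 = ((48 - 12) - 129/156)**2 = (36 - 129*1/156)**2 = (36 - 43/52)**2 = (1829/52)**2 = 3345241/2704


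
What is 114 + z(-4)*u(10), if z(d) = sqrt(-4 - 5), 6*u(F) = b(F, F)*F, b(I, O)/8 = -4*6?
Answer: 114 - 960*I ≈ 114.0 - 960.0*I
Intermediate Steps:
b(I, O) = -192 (b(I, O) = 8*(-4*6) = 8*(-24) = -192)
u(F) = -32*F (u(F) = (-192*F)/6 = -32*F)
z(d) = 3*I (z(d) = sqrt(-9) = 3*I)
114 + z(-4)*u(10) = 114 + (3*I)*(-32*10) = 114 + (3*I)*(-320) = 114 - 960*I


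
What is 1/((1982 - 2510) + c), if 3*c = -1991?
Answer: -3/3575 ≈ -0.00083916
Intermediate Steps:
c = -1991/3 (c = (⅓)*(-1991) = -1991/3 ≈ -663.67)
1/((1982 - 2510) + c) = 1/((1982 - 2510) - 1991/3) = 1/(-528 - 1991/3) = 1/(-3575/3) = -3/3575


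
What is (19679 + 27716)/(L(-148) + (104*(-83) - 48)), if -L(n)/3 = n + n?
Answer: -47395/7792 ≈ -6.0825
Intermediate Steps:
L(n) = -6*n (L(n) = -3*(n + n) = -6*n)
(19679 + 27716)/(L(-148) + (104*(-83) - 48)) = (19679 + 27716)/(-6*(-148) + (104*(-83) - 48)) = 47395/(888 + (-8632 - 48)) = 47395/(888 - 8680) = 47395/(-7792) = 47395*(-1/7792) = -47395/7792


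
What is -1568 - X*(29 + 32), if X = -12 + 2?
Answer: -958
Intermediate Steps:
X = -10
-1568 - X*(29 + 32) = -1568 - (-10)*(29 + 32) = -1568 - (-10)*61 = -1568 - 1*(-610) = -1568 + 610 = -958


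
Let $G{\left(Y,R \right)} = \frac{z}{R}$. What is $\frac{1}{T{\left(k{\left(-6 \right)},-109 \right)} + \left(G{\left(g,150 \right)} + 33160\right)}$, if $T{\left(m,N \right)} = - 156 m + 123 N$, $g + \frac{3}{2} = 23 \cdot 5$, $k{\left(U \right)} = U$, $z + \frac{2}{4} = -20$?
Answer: $\frac{300}{6206659} \approx 4.8335 \cdot 10^{-5}$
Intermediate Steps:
$z = - \frac{41}{2}$ ($z = - \frac{1}{2} - 20 = - \frac{41}{2} \approx -20.5$)
$g = \frac{227}{2}$ ($g = - \frac{3}{2} + 23 \cdot 5 = - \frac{3}{2} + 115 = \frac{227}{2} \approx 113.5$)
$G{\left(Y,R \right)} = - \frac{41}{2 R}$
$\frac{1}{T{\left(k{\left(-6 \right)},-109 \right)} + \left(G{\left(g,150 \right)} + 33160\right)} = \frac{1}{\left(\left(-156\right) \left(-6\right) + 123 \left(-109\right)\right) + \left(- \frac{41}{2 \cdot 150} + 33160\right)} = \frac{1}{\left(936 - 13407\right) + \left(\left(- \frac{41}{2}\right) \frac{1}{150} + 33160\right)} = \frac{1}{-12471 + \left(- \frac{41}{300} + 33160\right)} = \frac{1}{-12471 + \frac{9947959}{300}} = \frac{1}{\frac{6206659}{300}} = \frac{300}{6206659}$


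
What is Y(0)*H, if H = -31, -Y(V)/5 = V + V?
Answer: 0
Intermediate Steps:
Y(V) = -10*V (Y(V) = -5*(V + V) = -10*V)
Y(0)*H = -10*0*(-31) = 0*(-31) = 0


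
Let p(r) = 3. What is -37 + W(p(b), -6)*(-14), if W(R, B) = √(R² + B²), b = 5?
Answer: -37 - 42*√5 ≈ -130.91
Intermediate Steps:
W(R, B) = √(B² + R²)
-37 + W(p(b), -6)*(-14) = -37 + √((-6)² + 3²)*(-14) = -37 + √(36 + 9)*(-14) = -37 + √45*(-14) = -37 + (3*√5)*(-14) = -37 - 42*√5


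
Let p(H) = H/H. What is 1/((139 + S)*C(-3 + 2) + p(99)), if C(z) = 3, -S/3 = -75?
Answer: 1/1093 ≈ 0.00091491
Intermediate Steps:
S = 225 (S = -3*(-75) = 225)
p(H) = 1
1/((139 + S)*C(-3 + 2) + p(99)) = 1/((139 + 225)*3 + 1) = 1/(364*3 + 1) = 1/(1092 + 1) = 1/1093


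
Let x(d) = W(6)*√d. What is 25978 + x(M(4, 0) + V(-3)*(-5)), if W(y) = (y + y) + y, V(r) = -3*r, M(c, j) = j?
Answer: 25978 + 54*I*√5 ≈ 25978.0 + 120.75*I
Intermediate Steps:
W(y) = 3*y (W(y) = 2*y + y = 3*y)
x(d) = 18*√d (x(d) = (3*6)*√d = 18*√d)
25978 + x(M(4, 0) + V(-3)*(-5)) = 25978 + 18*√(0 - 3*(-3)*(-5)) = 25978 + 18*√(0 + 9*(-5)) = 25978 + 18*√(0 - 45) = 25978 + 18*√(-45) = 25978 + 18*(3*I*√5) = 25978 + 54*I*√5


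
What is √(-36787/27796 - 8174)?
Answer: I*√1579099731159/13898 ≈ 90.417*I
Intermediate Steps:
√(-36787/27796 - 8174) = √(-227241291/27796) = I*√1579099731159/13898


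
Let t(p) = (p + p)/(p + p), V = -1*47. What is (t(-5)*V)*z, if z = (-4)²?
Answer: -752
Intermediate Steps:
V = -47
z = 16
t(p) = 1 (t(p) = (2*p)/((2*p)) = (2*p)*(1/(2*p)) = 1)
(t(-5)*V)*z = (1*(-47))*16 = -47*16 = -752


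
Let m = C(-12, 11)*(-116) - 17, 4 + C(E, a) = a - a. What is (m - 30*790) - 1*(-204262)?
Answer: 181009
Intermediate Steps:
C(E, a) = -4 (C(E, a) = -4 + (a - a) = -4 + 0 = -4)
m = 447 (m = -4*(-116) - 17 = 464 - 17 = 447)
(m - 30*790) - 1*(-204262) = (447 - 30*790) - 1*(-204262) = (447 - 1*23700) + 204262 = (447 - 23700) + 204262 = -23253 + 204262 = 181009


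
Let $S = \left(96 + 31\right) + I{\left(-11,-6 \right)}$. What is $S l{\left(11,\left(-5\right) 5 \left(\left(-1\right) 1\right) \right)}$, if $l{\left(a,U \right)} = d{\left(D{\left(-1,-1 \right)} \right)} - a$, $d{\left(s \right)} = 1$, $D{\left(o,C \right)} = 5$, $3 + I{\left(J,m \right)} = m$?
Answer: $-1180$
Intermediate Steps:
$I{\left(J,m \right)} = -3 + m$
$l{\left(a,U \right)} = 1 - a$
$S = 118$ ($S = \left(96 + 31\right) - 9 = 127 - 9 = 118$)
$S l{\left(11,\left(-5\right) 5 \left(\left(-1\right) 1\right) \right)} = 118 \left(1 - 11\right) = 118 \left(-10\right) = -1180$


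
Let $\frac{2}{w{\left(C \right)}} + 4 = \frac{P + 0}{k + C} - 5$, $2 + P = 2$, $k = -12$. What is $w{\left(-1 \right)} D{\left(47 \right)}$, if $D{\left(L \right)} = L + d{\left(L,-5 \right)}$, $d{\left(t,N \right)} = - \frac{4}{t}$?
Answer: $- \frac{490}{47} \approx -10.426$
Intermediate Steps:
$P = 0$ ($P = -2 + 2 = 0$)
$D{\left(L \right)} = L - \frac{4}{L}$
$w{\left(C \right)} = - \frac{2}{9}$ ($w{\left(C \right)} = \frac{2}{-4 - \left(5 - \frac{0 + 0}{-12 + C}\right)} = \frac{2}{-4 - \left(5 + \frac{0}{-12 + C}\right)} = \frac{2}{-4 + \left(0 - 5\right)} = \frac{2}{-4 - 5} = \frac{2}{-9} = 2 \left(- \frac{1}{9}\right) = - \frac{2}{9}$)
$w{\left(-1 \right)} D{\left(47 \right)} = - \frac{2 \left(47 - \frac{4}{47}\right)}{9} = \left(- \frac{2}{9}\right) \frac{2205}{47} = - \frac{490}{47}$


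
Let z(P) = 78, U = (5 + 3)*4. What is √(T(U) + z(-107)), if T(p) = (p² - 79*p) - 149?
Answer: 15*I*√7 ≈ 39.686*I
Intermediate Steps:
U = 32 (U = 8*4 = 32)
T(p) = -149 + p² - 79*p
√(T(U) + z(-107)) = √((-149 + 32² - 79*32) + 78) = √((-149 + 1024 - 2528) + 78) = √(-1653 + 78) = √(-1575) = 15*I*√7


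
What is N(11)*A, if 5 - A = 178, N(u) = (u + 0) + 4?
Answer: -2595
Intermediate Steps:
N(u) = 4 + u (N(u) = u + 4 = 4 + u)
A = -173 (A = 5 - 1*178 = 5 - 178 = -173)
N(11)*A = (4 + 11)*(-173) = 15*(-173) = -2595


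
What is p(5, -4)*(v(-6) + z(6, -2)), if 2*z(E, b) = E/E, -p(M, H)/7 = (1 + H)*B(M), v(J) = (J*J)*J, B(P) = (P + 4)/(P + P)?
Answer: -81459/20 ≈ -4072.9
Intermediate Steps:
B(P) = (4 + P)/(2*P) (B(P) = (4 + P)/((2*P)) = (4 + P)*(1/(2*P)) = (4 + P)/(2*P))
v(J) = J³ (v(J) = J²*J = J³)
p(M, H) = -7*(1 + H)*(4 + M)/(2*M)
z(E, b) = ½ (z(E, b) = (E/E)/2 = (½)*1 = ½)
p(5, -4)*(v(-6) + z(6, -2)) = (-7/2*(1 - 4)*(4 + 5)/5)*((-6)³ + ½) = (-7/2*⅕*(-3)*9)*(-216 + ½) = (189/10)*(-431/2) = -81459/20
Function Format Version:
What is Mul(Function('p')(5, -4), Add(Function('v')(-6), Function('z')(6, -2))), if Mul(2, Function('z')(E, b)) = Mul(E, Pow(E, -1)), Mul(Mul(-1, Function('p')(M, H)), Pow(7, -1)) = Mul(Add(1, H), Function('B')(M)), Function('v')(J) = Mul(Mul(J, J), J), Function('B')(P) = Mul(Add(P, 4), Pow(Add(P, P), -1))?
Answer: Rational(-81459, 20) ≈ -4072.9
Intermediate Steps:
Function('B')(P) = Mul(Rational(1, 2), Pow(P, -1), Add(4, P)) (Function('B')(P) = Mul(Add(4, P), Pow(Mul(2, P), -1)) = Mul(Add(4, P), Mul(Rational(1, 2), Pow(P, -1))) = Mul(Rational(1, 2), Pow(P, -1), Add(4, P)))
Function('v')(J) = Pow(J, 3) (Function('v')(J) = Mul(Pow(J, 2), J) = Pow(J, 3))
Function('p')(M, H) = Mul(Rational(-7, 2), Pow(M, -1), Add(1, H), Add(4, M)) (Function('p')(M, H) = Mul(-7, Mul(Add(1, H), Mul(Rational(1, 2), Pow(M, -1), Add(4, M)))) = Mul(-7, Mul(Rational(1, 2), Pow(M, -1), Add(1, H), Add(4, M))) = Mul(Rational(-7, 2), Pow(M, -1), Add(1, H), Add(4, M)))
Function('z')(E, b) = Rational(1, 2) (Function('z')(E, b) = Mul(Rational(1, 2), Mul(E, Pow(E, -1))) = Mul(Rational(1, 2), 1) = Rational(1, 2))
Mul(Function('p')(5, -4), Add(Function('v')(-6), Function('z')(6, -2))) = Mul(Mul(Rational(-7, 2), Pow(5, -1), Add(1, -4), Add(4, 5)), Add(Pow(-6, 3), Rational(1, 2))) = Mul(Mul(Rational(-7, 2), Rational(1, 5), -3, 9), Add(-216, Rational(1, 2))) = Mul(Rational(189, 10), Rational(-431, 2)) = Rational(-81459, 20)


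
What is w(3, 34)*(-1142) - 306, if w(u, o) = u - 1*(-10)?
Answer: -15152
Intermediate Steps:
w(u, o) = 10 + u (w(u, o) = u + 10 = 10 + u)
w(3, 34)*(-1142) - 306 = (10 + 3)*(-1142) - 306 = 13*(-1142) - 306 = -14846 - 306 = -15152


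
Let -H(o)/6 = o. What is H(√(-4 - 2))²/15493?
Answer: -216/15493 ≈ -0.013942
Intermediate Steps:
H(o) = -6*o
H(√(-4 - 2))²/15493 = (-6*√(-4 - 2))²/15493 = (-6*I*√6)²*(1/15493) = -216*1/15493 = -216/15493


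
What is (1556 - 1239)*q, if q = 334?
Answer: 105878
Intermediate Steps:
(1556 - 1239)*q = (1556 - 1239)*334 = 317*334 = 105878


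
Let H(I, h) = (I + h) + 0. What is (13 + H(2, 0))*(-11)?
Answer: -165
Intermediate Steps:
H(I, h) = I + h
(13 + H(2, 0))*(-11) = (13 + (2 + 0))*(-11) = (13 + 2)*(-11) = 15*(-11) = -165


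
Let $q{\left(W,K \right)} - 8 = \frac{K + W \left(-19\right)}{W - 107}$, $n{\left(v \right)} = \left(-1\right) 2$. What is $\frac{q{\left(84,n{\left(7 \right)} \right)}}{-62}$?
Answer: $- \frac{891}{713} \approx -1.2496$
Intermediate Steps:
$n{\left(v \right)} = -2$
$q{\left(W,K \right)} = 8 + \frac{K - 19 W}{-107 + W}$ ($q{\left(W,K \right)} = 8 + \frac{K + W \left(-19\right)}{W - 107} = 8 + \frac{K - 19 W}{-107 + W}$)
$\frac{q{\left(84,n{\left(7 \right)} \right)}}{-62} = \frac{\frac{1}{-107 + 84} \left(-856 - 2 - 924\right)}{-62} = \frac{-856 - 2 - 924}{-23} \left(- \frac{1}{62}\right) = \left(- \frac{1}{23}\right) \left(-1782\right) \left(- \frac{1}{62}\right) = \frac{1782}{23} \left(- \frac{1}{62}\right) = - \frac{891}{713}$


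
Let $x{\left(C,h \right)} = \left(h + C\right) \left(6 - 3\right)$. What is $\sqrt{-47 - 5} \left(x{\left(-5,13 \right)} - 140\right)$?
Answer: $- 232 i \sqrt{13} \approx - 836.49 i$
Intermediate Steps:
$x{\left(C,h \right)} = 3 C + 3 h$ ($x{\left(C,h \right)} = \left(C + h\right) 3 = 3 C + 3 h$)
$\sqrt{-47 - 5} \left(x{\left(-5,13 \right)} - 140\right) = \sqrt{-47 - 5} \left(\left(3 \left(-5\right) + 3 \cdot 13\right) - 140\right) = \sqrt{-52} \left(\left(-15 + 39\right) - 140\right) = 2 i \sqrt{13} \left(24 - 140\right) = 2 i \sqrt{13} \left(-116\right) = - 232 i \sqrt{13}$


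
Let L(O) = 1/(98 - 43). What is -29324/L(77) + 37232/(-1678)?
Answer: -1353174596/839 ≈ -1.6128e+6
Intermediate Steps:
L(O) = 1/55
-29324/L(77) + 37232/(-1678) = -29324/1/55 + 37232/(-1678) = -29324*55 + 37232*(-1/1678) = -1612820 - 18616/839 = -1353174596/839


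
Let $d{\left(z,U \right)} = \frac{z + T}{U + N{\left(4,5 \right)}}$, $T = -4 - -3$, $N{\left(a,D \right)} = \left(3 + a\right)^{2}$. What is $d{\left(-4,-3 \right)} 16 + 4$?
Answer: $\frac{52}{23} \approx 2.2609$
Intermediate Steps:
$T = -1$ ($T = -4 + 3 = -1$)
$d{\left(z,U \right)} = \frac{-1 + z}{49 + U}$ ($d{\left(z,U \right)} = \frac{z - 1}{U + \left(3 + 4\right)^{2}} = \frac{-1 + z}{U + 7^{2}} = \frac{-1 + z}{U + 49} = \frac{-1 + z}{49 + U}$)
$d{\left(-4,-3 \right)} 16 + 4 = \frac{-1 - 4}{49 - 3} \cdot 16 + 4 = \frac{1}{46} \left(-5\right) 16 + 4 = \left(- \frac{5}{46}\right) 16 + 4 = - \frac{40}{23} + 4 = \frac{52}{23}$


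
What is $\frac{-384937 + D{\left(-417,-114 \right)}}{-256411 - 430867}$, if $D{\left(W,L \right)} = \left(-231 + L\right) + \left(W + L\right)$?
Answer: $\frac{385813}{687278} \approx 0.56136$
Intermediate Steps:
$D{\left(W,L \right)} = -231 + W + 2 L$ ($D{\left(W,L \right)} = \left(-231 + L\right) + \left(L + W\right) = -231 + W + 2 L$)
$\frac{-384937 + D{\left(-417,-114 \right)}}{-256411 - 430867} = \frac{-384937 - 876}{-256411 - 430867} = \frac{-384937 - 876}{-687278} = \left(-384937 - 876\right) \left(- \frac{1}{687278}\right) = \left(-385813\right) \left(- \frac{1}{687278}\right) = \frac{385813}{687278}$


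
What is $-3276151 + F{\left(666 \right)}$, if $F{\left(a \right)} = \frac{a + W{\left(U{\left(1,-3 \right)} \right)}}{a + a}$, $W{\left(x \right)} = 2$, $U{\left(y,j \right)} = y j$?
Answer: $- \frac{1090958116}{333} \approx -3.2762 \cdot 10^{6}$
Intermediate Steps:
$U{\left(y,j \right)} = j y$
$F{\left(a \right)} = \frac{2 + a}{2 a}$ ($F{\left(a \right)} = \frac{a + 2}{a + a} = \frac{2 + a}{2 a}$)
$-3276151 + F{\left(666 \right)} = -3276151 + \frac{2 + 666}{2 \cdot 666} = -3276151 + \frac{1}{2} \cdot \frac{1}{666} \cdot 668 = -3276151 + \frac{167}{333} = - \frac{1090958116}{333}$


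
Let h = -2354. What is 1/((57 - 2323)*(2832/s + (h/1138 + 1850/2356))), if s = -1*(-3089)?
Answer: 1035250549/859788929505 ≈ 0.0012041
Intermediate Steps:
s = 3089
1/((57 - 2323)*(2832/s + (h/1138 + 1850/2356))) = 1/((57 - 2323)*(2832/3089 + (-2354/1138 + 1850/2356))) = 1/(-2266*(2832*(1/3089) + (-2354*1/1138 + 1850*(1/2356)))) = 1/(-2266*(2832/3089 + (-1177/569 + 925/1178))) = 1/(-2266*(2832/3089 - 860181/670282)) = 1/(-2266*(-758860485/2070501098)) = 1/(859788929505/1035250549) = 1035250549/859788929505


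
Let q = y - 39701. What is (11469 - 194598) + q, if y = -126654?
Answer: -349484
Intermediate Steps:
q = -166355 (q = -126654 - 39701 = -166355)
(11469 - 194598) + q = (11469 - 194598) - 166355 = -183129 - 166355 = -349484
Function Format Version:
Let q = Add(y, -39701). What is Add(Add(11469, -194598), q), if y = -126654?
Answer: -349484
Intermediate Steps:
q = -166355 (q = Add(-126654, -39701) = -166355)
Add(Add(11469, -194598), q) = Add(Add(11469, -194598), -166355) = Add(-183129, -166355) = -349484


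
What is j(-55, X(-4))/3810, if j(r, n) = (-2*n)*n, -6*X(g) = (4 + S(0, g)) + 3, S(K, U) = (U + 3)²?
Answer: -16/17145 ≈ -0.00093322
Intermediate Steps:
S(K, U) = (3 + U)²
X(g) = -7/6 - (3 + g)²/6 (X(g) = -((4 + (3 + g)²) + 3)/6 = -(7 + (3 + g)²)/6 = -7/6 - (3 + g)²/6)
j(r, n) = -2*n²
j(-55, X(-4))/3810 = -2*(-7/6 - (3 - 4)²/6)²/3810 = -2*(-7/6 - ⅙*(-1)²)²*(1/3810) = -2*(-7/6 - ⅙*1)²*(1/3810) = -2*(-7/6 - ⅙)²*(1/3810) = -2*(-4/3)²*(1/3810) = -2*16/9*(1/3810) = -32/9*1/3810 = -16/17145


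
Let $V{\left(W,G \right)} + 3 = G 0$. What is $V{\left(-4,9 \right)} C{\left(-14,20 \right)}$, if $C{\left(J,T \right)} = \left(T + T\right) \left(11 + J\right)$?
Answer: $360$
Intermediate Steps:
$C{\left(J,T \right)} = 2 T \left(11 + J\right)$
$V{\left(W,G \right)} = -3$ ($V{\left(W,G \right)} = -3 + G 0 = -3 + 0 = -3$)
$V{\left(-4,9 \right)} C{\left(-14,20 \right)} = - 3 \cdot 2 \cdot 20 \left(11 - 14\right) = - 3 \cdot 2 \cdot 20 \left(-3\right) = \left(-3\right) \left(-120\right) = 360$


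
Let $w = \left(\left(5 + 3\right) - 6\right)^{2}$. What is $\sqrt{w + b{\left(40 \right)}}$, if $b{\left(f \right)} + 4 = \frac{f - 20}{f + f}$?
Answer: $\frac{1}{2} \approx 0.5$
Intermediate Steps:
$w = 4$ ($w = \left(8 - 6\right)^{2} = 2^{2} = 4$)
$b{\left(f \right)} = -4 + \frac{-20 + f}{2 f}$ ($b{\left(f \right)} = -4 + \frac{f - 20}{f + f} = -4 + \frac{-20 + f}{2 f}$)
$\sqrt{w + b{\left(40 \right)}} = \sqrt{4 - \left(\frac{7}{2} + \frac{10}{40}\right)} = \sqrt{4 - \frac{15}{4}} = \sqrt{\frac{1}{4}} = \frac{1}{2}$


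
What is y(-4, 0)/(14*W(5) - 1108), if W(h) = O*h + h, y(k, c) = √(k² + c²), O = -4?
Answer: -2/659 ≈ -0.0030349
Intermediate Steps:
y(k, c) = √(c² + k²)
W(h) = -3*h (W(h) = -4*h + h = -3*h)
y(-4, 0)/(14*W(5) - 1108) = √(0² + (-4)²)/(14*(-3*5) - 1108) = √(0 + 16)/(14*(-15) - 1108) = √16/(-210 - 1108) = 4/(-1318) = -1/1318*4 = -2/659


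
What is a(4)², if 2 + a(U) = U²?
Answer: 196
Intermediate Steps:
a(U) = -2 + U²
a(4)² = (-2 + 4²)² = (-2 + 16)² = 14² = 196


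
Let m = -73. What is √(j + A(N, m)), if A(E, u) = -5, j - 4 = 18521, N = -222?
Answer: 2*√4630 ≈ 136.09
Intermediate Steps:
j = 18525 (j = 4 + 18521 = 18525)
√(j + A(N, m)) = √(18525 - 5) = √18520 = 2*√4630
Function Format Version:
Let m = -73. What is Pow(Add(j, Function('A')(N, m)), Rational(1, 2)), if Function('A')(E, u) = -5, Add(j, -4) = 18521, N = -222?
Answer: Mul(2, Pow(4630, Rational(1, 2))) ≈ 136.09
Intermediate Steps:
j = 18525 (j = Add(4, 18521) = 18525)
Pow(Add(j, Function('A')(N, m)), Rational(1, 2)) = Pow(Add(18525, -5), Rational(1, 2)) = Pow(18520, Rational(1, 2)) = Mul(2, Pow(4630, Rational(1, 2)))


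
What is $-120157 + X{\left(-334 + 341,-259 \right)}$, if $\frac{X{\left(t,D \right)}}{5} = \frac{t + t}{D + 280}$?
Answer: $- \frac{360461}{3} \approx -1.2015 \cdot 10^{5}$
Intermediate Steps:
$X{\left(t,D \right)} = \frac{10 t}{280 + D}$ ($X{\left(t,D \right)} = 5 \frac{t + t}{D + 280} = 5 \frac{2 t}{280 + D} = \frac{10 t}{280 + D}$)
$-120157 + X{\left(-334 + 341,-259 \right)} = -120157 + \frac{10 \left(-334 + 341\right)}{280 - 259} = -120157 + 10 \cdot 7 \cdot \frac{1}{21} = -120157 + \frac{10}{3} = - \frac{360461}{3}$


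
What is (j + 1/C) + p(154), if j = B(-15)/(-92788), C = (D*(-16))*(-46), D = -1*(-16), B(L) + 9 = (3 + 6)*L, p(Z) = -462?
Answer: -126203109731/273167872 ≈ -462.00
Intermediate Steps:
B(L) = -9 + 9*L (B(L) = -9 + (3 + 6)*L = -9 + 9*L)
D = 16
C = 11776 (C = (16*(-16))*(-46) = -256*(-46) = 11776)
j = 36/23197 (j = (-9 + 9*(-15))/(-92788) = (-9 - 135)*(-1/92788) = -144*(-1/92788) = 36/23197 ≈ 0.0015519)
(j + 1/C) + p(154) = (36/23197 + 1/11776) - 462 = 447133/273167872 - 462 = -126203109731/273167872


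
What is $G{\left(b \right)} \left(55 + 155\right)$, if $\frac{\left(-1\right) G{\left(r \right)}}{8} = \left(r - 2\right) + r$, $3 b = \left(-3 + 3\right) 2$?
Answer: $3360$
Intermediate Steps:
$b = 0$ ($b = \frac{\left(-3 + 3\right) 2}{3} = \frac{0 \cdot 2}{3} = \frac{1}{3} \cdot 0 = 0$)
$G{\left(r \right)} = 16 - 16 r$ ($G{\left(r \right)} = - 8 \left(\left(r - 2\right) + r\right) = - 8 \left(\left(-2 + r\right) + r\right) = - 8 \left(-2 + 2 r\right) = 16 - 16 r$)
$G{\left(b \right)} \left(55 + 155\right) = \left(16 - 0\right) \left(55 + 155\right) = \left(16 + 0\right) 210 = 16 \cdot 210 = 3360$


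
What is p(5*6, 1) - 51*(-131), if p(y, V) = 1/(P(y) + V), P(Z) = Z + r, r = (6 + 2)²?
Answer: 634696/95 ≈ 6681.0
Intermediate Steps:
r = 64 (r = 8² = 64)
P(Z) = 64 + Z (P(Z) = Z + 64 = 64 + Z)
p(y, V) = 1/(64 + V + y) (p(y, V) = 1/((64 + y) + V) = 1/(64 + V + y))
p(5*6, 1) - 51*(-131) = 1/(64 + 1 + 5*6) - 51*(-131) = 1/(64 + 1 + 30) + 6681 = 1/95 + 6681 = 634696/95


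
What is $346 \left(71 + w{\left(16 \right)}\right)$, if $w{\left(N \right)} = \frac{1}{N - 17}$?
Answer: $24220$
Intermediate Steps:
$w{\left(N \right)} = \frac{1}{-17 + N}$
$346 \left(71 + w{\left(16 \right)}\right) = 346 \left(71 + \frac{1}{-17 + 16}\right) = 346 \left(71 + \frac{1}{-1}\right) = 346 \left(71 - 1\right) = 346 \cdot 70 = 24220$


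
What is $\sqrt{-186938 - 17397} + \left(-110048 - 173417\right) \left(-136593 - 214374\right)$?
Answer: $99486860655 + i \sqrt{204335} \approx 9.9487 \cdot 10^{10} + 452.03 i$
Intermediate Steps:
$\sqrt{-186938 - 17397} + \left(-110048 - 173417\right) \left(-136593 - 214374\right) = \sqrt{-204335} - -99486860655 = i \sqrt{204335} + 99486860655 = 99486860655 + i \sqrt{204335}$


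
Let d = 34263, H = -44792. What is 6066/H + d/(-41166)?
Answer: -49567257/51219652 ≈ -0.96774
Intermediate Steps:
6066/H + d/(-41166) = 6066/(-44792) + 34263/(-41166) = 6066*(-1/44792) + 34263*(-1/41166) = -3033/22396 - 3807/4574 = -49567257/51219652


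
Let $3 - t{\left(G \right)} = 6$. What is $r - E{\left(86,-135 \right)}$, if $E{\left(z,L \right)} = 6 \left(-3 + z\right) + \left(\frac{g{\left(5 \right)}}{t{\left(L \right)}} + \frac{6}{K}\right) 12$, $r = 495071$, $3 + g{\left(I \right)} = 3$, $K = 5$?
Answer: $\frac{2472793}{5} \approx 4.9456 \cdot 10^{5}$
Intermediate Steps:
$g{\left(I \right)} = 0$ ($g{\left(I \right)} = -3 + 3 = 0$)
$t{\left(G \right)} = -3$ ($t{\left(G \right)} = 3 - 6 = -3$)
$E{\left(z,L \right)} = - \frac{18}{5} + 6 z$ ($E{\left(z,L \right)} = 6 \left(-3 + z\right) + \left(\frac{0}{-3} + \frac{6}{5}\right) 12 = \left(-18 + 6 z\right) + \left(0 \left(- \frac{1}{3}\right) + 6 \cdot \frac{1}{5}\right) 12 = \left(-18 + 6 z\right) + \left(0 + \frac{6}{5}\right) 12 = \left(-18 + 6 z\right) + \frac{6}{5} \cdot 12 = \left(-18 + 6 z\right) + \frac{72}{5} = - \frac{18}{5} + 6 z$)
$r - E{\left(86,-135 \right)} = 495071 - \left(- \frac{18}{5} + 6 \cdot 86\right) = 495071 - \left(- \frac{18}{5} + 516\right) = 495071 - \frac{2562}{5} = \frac{2472793}{5}$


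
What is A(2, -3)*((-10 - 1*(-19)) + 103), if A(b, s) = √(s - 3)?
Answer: 112*I*√6 ≈ 274.34*I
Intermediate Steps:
A(b, s) = √(-3 + s)
A(2, -3)*((-10 - 1*(-19)) + 103) = √(-3 - 3)*((-10 - 1*(-19)) + 103) = √(-6)*((-10 + 19) + 103) = (I*√6)*(9 + 103) = (I*√6)*112 = 112*I*√6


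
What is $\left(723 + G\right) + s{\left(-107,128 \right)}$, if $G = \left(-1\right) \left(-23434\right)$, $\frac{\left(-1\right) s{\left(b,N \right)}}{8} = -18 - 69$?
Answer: $24853$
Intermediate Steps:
$s{\left(b,N \right)} = 696$ ($s{\left(b,N \right)} = - 8 \left(-18 - 69\right) = \left(-8\right) \left(-87\right) = 696$)
$G = 23434$
$\left(723 + G\right) + s{\left(-107,128 \right)} = \left(723 + 23434\right) + 696 = 24157 + 696 = 24853$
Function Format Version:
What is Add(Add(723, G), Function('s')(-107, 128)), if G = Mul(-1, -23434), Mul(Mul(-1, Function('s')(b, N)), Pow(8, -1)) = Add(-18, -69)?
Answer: 24853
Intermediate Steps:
Function('s')(b, N) = 696 (Function('s')(b, N) = Mul(-8, Add(-18, -69)) = Mul(-8, -87) = 696)
G = 23434
Add(Add(723, G), Function('s')(-107, 128)) = Add(Add(723, 23434), 696) = Add(24157, 696) = 24853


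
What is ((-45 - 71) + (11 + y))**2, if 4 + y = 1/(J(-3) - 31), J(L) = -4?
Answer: 14561856/1225 ≈ 11887.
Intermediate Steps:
y = -141/35 (y = -4 + 1/(-4 - 31) = -4 + 1/(-35) = -4 - 1/35 = -141/35 ≈ -4.0286)
((-45 - 71) + (11 + y))**2 = ((-45 - 71) + (11 - 141/35))**2 = (-116 + 244/35)**2 = (-3816/35)**2 = 14561856/1225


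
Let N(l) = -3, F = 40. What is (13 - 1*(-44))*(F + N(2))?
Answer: 2109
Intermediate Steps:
(13 - 1*(-44))*(F + N(2)) = (13 - 1*(-44))*(40 - 3) = (13 + 44)*37 = 57*37 = 2109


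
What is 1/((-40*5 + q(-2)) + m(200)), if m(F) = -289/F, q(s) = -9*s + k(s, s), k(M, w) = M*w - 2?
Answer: -200/36289 ≈ -0.0055113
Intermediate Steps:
k(M, w) = -2 + M*w
q(s) = -2 + s**2 - 9*s (q(s) = -9*s + (-2 + s*s) = -9*s + (-2 + s**2) = -2 + s**2 - 9*s)
1/((-40*5 + q(-2)) + m(200)) = 1/((-40*5 + (-2 + (-2)**2 - 9*(-2))) - 289/200) = 1/((-200 + (-2 + 4 + 18)) - 289*1/200) = 1/((-200 + 20) - 289/200) = 1/(-180 - 289/200) = 1/(-36289/200) = -200/36289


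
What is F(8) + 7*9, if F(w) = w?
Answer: 71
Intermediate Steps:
F(8) + 7*9 = 8 + 7*9 = 8 + 63 = 71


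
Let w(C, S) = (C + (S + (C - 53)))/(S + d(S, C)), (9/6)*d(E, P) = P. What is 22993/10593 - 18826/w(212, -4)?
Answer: -27379099241/3887631 ≈ -7042.6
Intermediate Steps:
d(E, P) = 2*P/3
w(C, S) = (-53 + S + 2*C)/(S + 2*C/3) (w(C, S) = (C + (S + (C - 53)))/(S + 2*C/3) = (C + (S + (-53 + C)))/(S + 2*C/3) = (C + (-53 + C + S))/(S + 2*C/3) = (-53 + S + 2*C)/(S + 2*C/3))
22993/10593 - 18826/w(212, -4) = 22993/10593 - 18826*(2*212 + 3*(-4))/(3*(-53 - 4 + 2*212)) = 22993*(1/10593) - 18826*(424 - 12)/(3*(-53 - 4 + 424)) = 22993/10593 - 18826/(3*367/412) = 22993/10593 - 18826/(3*(1/412)*367) = 22993/10593 - 18826/1101/412 = 22993/10593 - 18826*412/1101 = 22993/10593 - 7756312/1101 = -27379099241/3887631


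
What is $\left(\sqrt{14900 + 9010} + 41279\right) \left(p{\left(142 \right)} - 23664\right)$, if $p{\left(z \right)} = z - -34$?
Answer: $-969561152 - 23488 \sqrt{23910} \approx -9.7319 \cdot 10^{8}$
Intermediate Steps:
$p{\left(z \right)} = 34 + z$ ($p{\left(z \right)} = z + 34 = 34 + z$)
$\left(\sqrt{14900 + 9010} + 41279\right) \left(p{\left(142 \right)} - 23664\right) = \left(\sqrt{14900 + 9010} + 41279\right) \left(\left(34 + 142\right) - 23664\right) = \left(\sqrt{23910} + 41279\right) \left(176 - 23664\right) = \left(41279 + \sqrt{23910}\right) \left(-23488\right) = -969561152 - 23488 \sqrt{23910}$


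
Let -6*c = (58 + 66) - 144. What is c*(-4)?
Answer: -40/3 ≈ -13.333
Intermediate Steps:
c = 10/3 (c = -((58 + 66) - 144)/6 = -(124 - 144)/6 = -⅙*(-20) = 10/3 ≈ 3.3333)
c*(-4) = (10/3)*(-4) = -40/3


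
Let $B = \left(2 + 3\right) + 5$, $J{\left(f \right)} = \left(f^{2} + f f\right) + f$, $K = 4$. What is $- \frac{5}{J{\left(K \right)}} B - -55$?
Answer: $\frac{965}{18} \approx 53.611$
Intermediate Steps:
$J{\left(f \right)} = f + 2 f^{2}$ ($J{\left(f \right)} = \left(f^{2} + f^{2}\right) + f = 2 f^{2} + f = f + 2 f^{2}$)
$B = 10$ ($B = 5 + 5 = 10$)
$- \frac{5}{J{\left(K \right)}} B - -55 = - \frac{5}{4 \left(1 + 2 \cdot 4\right)} 10 - -55 = - \frac{5}{4 \left(1 + 8\right)} 10 + 55 = - \frac{5}{4 \cdot 9} \cdot 10 + 55 = - \frac{5}{36} \cdot 10 + 55 = \left(-5\right) \frac{1}{36} \cdot 10 + 55 = \left(- \frac{5}{36}\right) 10 + 55 = - \frac{25}{18} + 55 = \frac{965}{18}$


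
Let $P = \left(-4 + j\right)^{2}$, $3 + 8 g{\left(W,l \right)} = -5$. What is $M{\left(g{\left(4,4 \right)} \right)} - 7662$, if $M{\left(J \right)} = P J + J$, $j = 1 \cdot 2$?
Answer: $-7667$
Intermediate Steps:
$j = 2$
$g{\left(W,l \right)} = -1$ ($g{\left(W,l \right)} = - \frac{3}{8} + \frac{1}{8} \left(-5\right) = - \frac{3}{8} - \frac{5}{8} = -1$)
$P = 4$ ($P = \left(-4 + 2\right)^{2} = \left(-2\right)^{2} = 4$)
$M{\left(J \right)} = 5 J$ ($M{\left(J \right)} = 4 J + J = 5 J$)
$M{\left(g{\left(4,4 \right)} \right)} - 7662 = 5 \left(-1\right) - 7662 = -5 - 7662 = -7667$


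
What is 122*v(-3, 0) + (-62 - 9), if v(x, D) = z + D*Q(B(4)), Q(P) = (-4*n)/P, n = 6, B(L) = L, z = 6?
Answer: 661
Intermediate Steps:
Q(P) = -24/P (Q(P) = (-4*6)/P = -24/P)
v(x, D) = 6 - 6*D (v(x, D) = 6 + D*(-24/4) = 6 + D*(-24*¼) = 6 + D*(-6) = 6 - 6*D)
122*v(-3, 0) + (-62 - 9) = 122*(6 - 6*0) + (-62 - 9) = 122*(6 + 0) - 71 = 122*6 - 71 = 732 - 71 = 661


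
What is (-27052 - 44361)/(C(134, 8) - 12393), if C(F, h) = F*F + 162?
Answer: -71413/5725 ≈ -12.474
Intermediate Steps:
C(F, h) = 162 + F² (C(F, h) = F² + 162 = 162 + F²)
(-27052 - 44361)/(C(134, 8) - 12393) = (-27052 - 44361)/((162 + 134²) - 12393) = -71413/((162 + 17956) - 12393) = -71413/(18118 - 12393) = -71413/5725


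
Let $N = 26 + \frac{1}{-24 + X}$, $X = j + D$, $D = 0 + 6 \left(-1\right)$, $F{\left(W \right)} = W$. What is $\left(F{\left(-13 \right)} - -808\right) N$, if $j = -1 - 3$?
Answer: $\frac{701985}{34} \approx 20647.0$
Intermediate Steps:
$D = -6$ ($D = 0 - 6 = -6$)
$j = -4$ ($j = -1 - 3 = -4$)
$X = -10$ ($X = -4 - 6 = -10$)
$N = \frac{883}{34}$ ($N = 26 + \frac{1}{-24 - 10} = 26 + \frac{1}{-34} = 26 - \frac{1}{34} = \frac{883}{34} \approx 25.971$)
$\left(F{\left(-13 \right)} - -808\right) N = \left(-13 - -808\right) \frac{883}{34} = \left(-13 + 808\right) \frac{883}{34} = 795 \cdot \frac{883}{34} = \frac{701985}{34}$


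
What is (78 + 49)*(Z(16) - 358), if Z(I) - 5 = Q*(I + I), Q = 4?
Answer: -28575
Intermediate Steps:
Z(I) = 5 + 8*I (Z(I) = 5 + 4*(I + I) = 5 + 4*(2*I) = 5 + 8*I)
(78 + 49)*(Z(16) - 358) = (78 + 49)*((5 + 8*16) - 358) = 127*((5 + 128) - 358) = 127*(133 - 358) = 127*(-225) = -28575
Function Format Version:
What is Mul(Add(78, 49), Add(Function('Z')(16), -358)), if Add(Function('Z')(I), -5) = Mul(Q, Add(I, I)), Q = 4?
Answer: -28575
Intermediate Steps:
Function('Z')(I) = Add(5, Mul(8, I)) (Function('Z')(I) = Add(5, Mul(4, Add(I, I))) = Add(5, Mul(4, Mul(2, I))) = Add(5, Mul(8, I)))
Mul(Add(78, 49), Add(Function('Z')(16), -358)) = Mul(Add(78, 49), Add(Add(5, Mul(8, 16)), -358)) = Mul(127, Add(Add(5, 128), -358)) = Mul(127, Add(133, -358)) = Mul(127, -225) = -28575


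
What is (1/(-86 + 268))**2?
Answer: 1/33124 ≈ 3.0190e-5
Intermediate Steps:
(1/(-86 + 268))**2 = (1/182)**2 = 1/33124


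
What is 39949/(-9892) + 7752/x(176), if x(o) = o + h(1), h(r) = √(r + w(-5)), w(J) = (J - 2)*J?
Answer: 34706033/900172 ≈ 38.555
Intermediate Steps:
w(J) = J*(-2 + J) (w(J) = (-2 + J)*J = J*(-2 + J))
h(r) = √(35 + r) (h(r) = √(r - 5*(-2 - 5)) = √(r - 5*(-7)) = √(r + 35) = √(35 + r))
x(o) = 6 + o (x(o) = o + √(35 + 1) = o + √36 = o + 6 = 6 + o)
39949/(-9892) + 7752/x(176) = 39949/(-9892) + 7752/(6 + 176) = 39949*(-1/9892) + 7752/182 = -39949/9892 + 7752*(1/182) = -39949/9892 + 3876/91 = 34706033/900172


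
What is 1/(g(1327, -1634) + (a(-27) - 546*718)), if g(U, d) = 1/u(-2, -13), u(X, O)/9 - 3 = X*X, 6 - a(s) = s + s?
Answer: -63/24693983 ≈ -2.5512e-6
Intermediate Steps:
a(s) = 6 - 2*s (a(s) = 6 - (s + s) = 6 - 2*s)
u(X, O) = 27 + 9*X² (u(X, O) = 27 + 9*(X*X) = 27 + 9*X²)
g(U, d) = 1/63 (g(U, d) = 1/(27 + 9*(-2)²) = 1/(27 + 9*4) = 1/(27 + 36) = 1/63)
1/(g(1327, -1634) + (a(-27) - 546*718)) = 1/(1/63 + ((6 - 2*(-27)) - 546*718)) = 1/(1/63 + ((6 + 54) - 392028)) = 1/(1/63 + (60 - 392028)) = 1/(1/63 - 391968) = 1/(-24693983/63) = -63/24693983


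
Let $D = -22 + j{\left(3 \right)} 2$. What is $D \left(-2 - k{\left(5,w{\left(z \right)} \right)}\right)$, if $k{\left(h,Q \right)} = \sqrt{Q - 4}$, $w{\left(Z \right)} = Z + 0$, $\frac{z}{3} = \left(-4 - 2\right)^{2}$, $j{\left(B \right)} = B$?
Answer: $32 + 32 \sqrt{26} \approx 195.17$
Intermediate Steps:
$z = 108$ ($z = 3 \left(-4 - 2\right)^{2} = 3 \left(-6\right)^{2} = 3 \cdot 36 = 108$)
$w{\left(Z \right)} = Z$
$k{\left(h,Q \right)} = \sqrt{-4 + Q}$
$D = -16$ ($D = -22 + 3 \cdot 2 = -22 + 6 = -16$)
$D \left(-2 - k{\left(5,w{\left(z \right)} \right)}\right) = - 16 \left(-2 - \sqrt{-4 + 108}\right) = - 16 \left(-2 - \sqrt{104}\right) = - 16 \left(-2 - 2 \sqrt{26}\right) = 32 + 32 \sqrt{26}$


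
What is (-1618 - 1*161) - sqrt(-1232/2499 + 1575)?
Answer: -1779 - sqrt(200669343)/357 ≈ -1818.7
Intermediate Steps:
(-1618 - 1*161) - sqrt(-1232/2499 + 1575) = (-1618 - 161) - sqrt(-1232*1/2499 + 1575) = -1779 - sqrt(-176/357 + 1575) = -1779 - sqrt(562099/357) = -1779 - sqrt(200669343)/357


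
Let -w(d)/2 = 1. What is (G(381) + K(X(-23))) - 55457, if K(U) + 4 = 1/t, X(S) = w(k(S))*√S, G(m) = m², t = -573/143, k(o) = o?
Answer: 51397957/573 ≈ 89700.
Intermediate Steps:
t = -573/143 (t = -573*1/143 = -573/143 ≈ -4.0070)
w(d) = -2 (w(d) = -2*1 = -2)
X(S) = -2*√S
K(U) = -2435/573 (K(U) = -4 + 1/(-573/143) = -4 - 143/573 = -2435/573)
(G(381) + K(X(-23))) - 55457 = (381² - 2435/573) - 55457 = (145161 - 2435/573) - 55457 = 83174818/573 - 55457 = 51397957/573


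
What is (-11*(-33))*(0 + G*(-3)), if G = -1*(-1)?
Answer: -1089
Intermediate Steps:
G = 1
(-11*(-33))*(0 + G*(-3)) = (-11*(-33))*(0 + 1*(-3)) = 363*(0 - 3) = 363*(-3) = -1089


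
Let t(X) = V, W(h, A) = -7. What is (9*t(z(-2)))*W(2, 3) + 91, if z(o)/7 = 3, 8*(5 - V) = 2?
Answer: -833/4 ≈ -208.25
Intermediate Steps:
V = 19/4 (V = 5 - 1/8*2 = 5 - 1/4 = 19/4 ≈ 4.7500)
z(o) = 21 (z(o) = 7*3 = 21)
t(X) = 19/4
(9*t(z(-2)))*W(2, 3) + 91 = (9*(19/4))*(-7) + 91 = (171/4)*(-7) + 91 = -1197/4 + 91 = -833/4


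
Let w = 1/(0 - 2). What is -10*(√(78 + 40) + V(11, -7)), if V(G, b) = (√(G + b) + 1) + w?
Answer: -25 - 10*√118 ≈ -133.63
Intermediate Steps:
w = -½ (w = 1/(-2) = -½ ≈ -0.50000)
V(G, b) = ½ + √(G + b) (V(G, b) = (√(G + b) + 1) - ½ = (1 + √(G + b)) - ½ = ½ + √(G + b))
-10*(√(78 + 40) + V(11, -7)) = -10*(√(78 + 40) + (½ + √(11 - 7))) = -10*(√118 + (½ + √4)) = -10*(√118 + (½ + 2)) = -10*(√118 + 5/2) = -10*(5/2 + √118) = -25 - 10*√118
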